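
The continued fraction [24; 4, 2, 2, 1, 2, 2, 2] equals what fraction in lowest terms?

11677/482

Using pₖ = aₖpₖ₋₁ + pₖ₋₂ and qₖ = aₖqₖ₋₁ + qₖ₋₂:
  k=0: a=24, p=24, q=1
  k=1: a=4, p=97, q=4
  k=2: a=2, p=218, q=9
  k=3: a=2, p=533, q=22
  k=4: a=1, p=751, q=31
  k=5: a=2, p=2035, q=84
  k=6: a=2, p=4821, q=199
  k=7: a=2, p=11677, q=482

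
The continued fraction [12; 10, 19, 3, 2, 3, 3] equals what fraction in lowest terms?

Fold from the inside: start with 3/1.
  3 + 1/3 = 10/3
  2 + 3/10 = 23/10
  3 + 10/23 = 79/23
  19 + 23/79 = 1524/79
  10 + 79/1524 = 15319/1524
  12 + 1524/15319 = 185352/15319

185352/15319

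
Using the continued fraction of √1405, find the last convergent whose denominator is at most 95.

2249/60

√1405 = [37; 2, 14, 2, 74, …] (period length 4).
Convergents:
  p_0/q_0 = 37/1
  p_1/q_1 = 75/2
  p_2/q_2 = 1087/29
  p_3/q_3 = 2249/60
  p_4/q_4 = 167513/4469
q_3 = 60 ≤ 95 < 4469 = q_4, so the answer is 2249/60.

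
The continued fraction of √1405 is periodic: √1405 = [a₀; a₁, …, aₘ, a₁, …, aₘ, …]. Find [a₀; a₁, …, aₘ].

a₀ = ⌊√1405⌋ = 37.

[37; 2, 14, 2, 74]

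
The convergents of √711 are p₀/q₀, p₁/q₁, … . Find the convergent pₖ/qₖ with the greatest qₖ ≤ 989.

√711 = [26; 1, 1, 1, 52, …] (period length 4).
Convergents:
  p_0/q_0 = 26/1
  p_1/q_1 = 27/1
  p_2/q_2 = 53/2
  p_3/q_3 = 80/3
  p_4/q_4 = 4213/158
  p_5/q_5 = 4293/161
  p_6/q_6 = 8506/319
  p_7/q_7 = 12799/480
  p_8/q_8 = 674054/25279
q_7 = 480 ≤ 989 < 25279 = q_8, so the answer is 12799/480.

12799/480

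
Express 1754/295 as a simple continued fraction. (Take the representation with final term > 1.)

[5; 1, 17, 2, 3, 2]

1754 = 5×295 + 279
295 = 1×279 + 16
279 = 17×16 + 7
16 = 2×7 + 2
7 = 3×2 + 1
2 = 2×1 + 0  (stop)
So 1754/295 = [5; 1, 17, 2, 3, 2].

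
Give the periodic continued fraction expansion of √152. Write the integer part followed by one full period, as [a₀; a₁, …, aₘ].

a₀ = ⌊√152⌋ = 12.
With m₀=0, d₀=1 and mₖ₊₁ = dₖaₖ − mₖ, dₖ₊₁ = (n − mₖ₊₁²)/dₖ, aₖ₊₁ = ⌊(a₀+mₖ₊₁)/dₖ₊₁⌋:
  k=1: m=12, d=8, a=3
  k=2: m=12, d=1, a=24
d=1 and a=2a₀=24 at k=2, so the next step gives (m, d) = (12, 8) again — its k=1 value — and the period has length 2.

[12; 3, 24]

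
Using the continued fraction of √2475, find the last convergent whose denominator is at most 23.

√2475 = [49; 1, 2, 1, 98, …] (period length 4).
Convergents:
  p_0/q_0 = 49/1
  p_1/q_1 = 50/1
  p_2/q_2 = 149/3
  p_3/q_3 = 199/4
  p_4/q_4 = 19651/395
q_3 = 4 ≤ 23 < 395 = q_4, so the answer is 199/4.

199/4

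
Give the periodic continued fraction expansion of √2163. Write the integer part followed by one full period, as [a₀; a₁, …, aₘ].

[46; 1, 1, 30, 1, 1, 92]

a₀ = ⌊√2163⌋ = 46.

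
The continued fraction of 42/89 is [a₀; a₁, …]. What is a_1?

2

42 = 0·89 + 42   →  a_0 = 0
89 = 2·42 + 5   →  a_1 = 2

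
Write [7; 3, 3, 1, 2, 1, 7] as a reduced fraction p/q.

2769/379

Using pₖ = aₖpₖ₋₁ + pₖ₋₂ and qₖ = aₖqₖ₋₁ + qₖ₋₂:
  k=0: a=7, p=7, q=1
  k=1: a=3, p=22, q=3
  k=2: a=3, p=73, q=10
  k=3: a=1, p=95, q=13
  k=4: a=2, p=263, q=36
  k=5: a=1, p=358, q=49
  k=6: a=7, p=2769, q=379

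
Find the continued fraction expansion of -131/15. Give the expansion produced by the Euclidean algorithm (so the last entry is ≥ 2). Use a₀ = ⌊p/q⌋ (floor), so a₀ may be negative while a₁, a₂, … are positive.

[-9; 3, 1, 3]

-131 = -9×15 + 4
15 = 3×4 + 3
4 = 1×3 + 1
3 = 3×1 + 0  (stop)
So -131/15 = [-9; 3, 1, 3].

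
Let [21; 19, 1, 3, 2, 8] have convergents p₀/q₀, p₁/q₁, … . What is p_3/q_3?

1663/79

Using pₖ = aₖpₖ₋₁ + pₖ₋₂, qₖ = aₖqₖ₋₁ + qₖ₋₂ (with p₋₁=1, p₋₂=0, q₋₁=0, q₋₂=1):
  k=0: a=21, p=21, q=1
  k=1: a=19, p=400, q=19
  k=2: a=1, p=421, q=20
  k=3: a=3, p=1663, q=79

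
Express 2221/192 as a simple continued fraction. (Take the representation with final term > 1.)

2221 = 11·192 + 109
192 = 1·109 + 83
109 = 1·83 + 26
83 = 3·26 + 5
26 = 5·5 + 1
5 = 5·1 + 0  (stop)
So 2221/192 = [11; 1, 1, 3, 5, 5].

[11; 1, 1, 3, 5, 5]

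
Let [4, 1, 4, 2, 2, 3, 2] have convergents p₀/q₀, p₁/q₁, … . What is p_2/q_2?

Using pₖ = aₖpₖ₋₁ + pₖ₋₂, qₖ = aₖqₖ₋₁ + qₖ₋₂ (with p₋₁=1, p₋₂=0, q₋₁=0, q₋₂=1):
  k=0: a=4, p=4, q=1
  k=1: a=1, p=5, q=1
  k=2: a=4, p=24, q=5

24/5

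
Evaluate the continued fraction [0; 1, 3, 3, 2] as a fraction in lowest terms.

23/30

Fold from the inside: start with 2/1.
  3 + 1/2 = 7/2
  3 + 2/7 = 23/7
  1 + 7/23 = 30/23
  0 + 23/30 = 23/30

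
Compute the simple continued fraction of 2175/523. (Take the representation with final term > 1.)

2175 = 4×523 + 83
523 = 6×83 + 25
83 = 3×25 + 8
25 = 3×8 + 1
8 = 8×1 + 0  (stop)
So 2175/523 = [4; 6, 3, 3, 8].

[4; 6, 3, 3, 8]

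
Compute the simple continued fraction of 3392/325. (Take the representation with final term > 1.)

[10; 2, 3, 2, 6, 3]

3392 = 10×325 + 142
325 = 2×142 + 41
142 = 3×41 + 19
41 = 2×19 + 3
19 = 6×3 + 1
3 = 3×1 + 0  (stop)
So 3392/325 = [10; 2, 3, 2, 6, 3].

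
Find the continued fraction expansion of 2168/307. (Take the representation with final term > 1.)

2168 = 7×307 + 19
307 = 16×19 + 3
19 = 6×3 + 1
3 = 3×1 + 0  (stop)
So 2168/307 = [7; 16, 6, 3].

[7; 16, 6, 3]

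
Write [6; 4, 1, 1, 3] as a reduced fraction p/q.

199/32

Using pₖ = aₖpₖ₋₁ + pₖ₋₂ and qₖ = aₖqₖ₋₁ + qₖ₋₂:
  k=0: a=6, p=6, q=1
  k=1: a=4, p=25, q=4
  k=2: a=1, p=31, q=5
  k=3: a=1, p=56, q=9
  k=4: a=3, p=199, q=32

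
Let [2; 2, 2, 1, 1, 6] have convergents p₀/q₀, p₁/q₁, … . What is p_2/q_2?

12/5

Using pₖ = aₖpₖ₋₁ + pₖ₋₂, qₖ = aₖqₖ₋₁ + qₖ₋₂ (with p₋₁=1, p₋₂=0, q₋₁=0, q₋₂=1):
  k=0: a=2, p=2, q=1
  k=1: a=2, p=5, q=2
  k=2: a=2, p=12, q=5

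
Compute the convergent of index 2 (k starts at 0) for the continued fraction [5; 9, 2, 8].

Using pₖ = aₖpₖ₋₁ + pₖ₋₂, qₖ = aₖqₖ₋₁ + qₖ₋₂ (with p₋₁=1, p₋₂=0, q₋₁=0, q₋₂=1):
  k=0: a=5, p=5, q=1
  k=1: a=9, p=46, q=9
  k=2: a=2, p=97, q=19

97/19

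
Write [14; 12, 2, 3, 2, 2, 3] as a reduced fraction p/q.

23289/1654

Using pₖ = aₖpₖ₋₁ + pₖ₋₂ and qₖ = aₖqₖ₋₁ + qₖ₋₂:
  k=0: a=14, p=14, q=1
  k=1: a=12, p=169, q=12
  k=2: a=2, p=352, q=25
  k=3: a=3, p=1225, q=87
  k=4: a=2, p=2802, q=199
  k=5: a=2, p=6829, q=485
  k=6: a=3, p=23289, q=1654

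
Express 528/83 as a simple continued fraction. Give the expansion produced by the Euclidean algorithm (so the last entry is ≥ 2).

528 = 6*83 + 30
83 = 2*30 + 23
30 = 1*23 + 7
23 = 3*7 + 2
7 = 3*2 + 1
2 = 2*1 + 0  (stop)
So 528/83 = [6; 2, 1, 3, 3, 2].

[6; 2, 1, 3, 3, 2]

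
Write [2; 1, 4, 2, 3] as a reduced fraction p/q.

Using pₖ = aₖpₖ₋₁ + pₖ₋₂ and qₖ = aₖqₖ₋₁ + qₖ₋₂:
  k=0: a=2, p=2, q=1
  k=1: a=1, p=3, q=1
  k=2: a=4, p=14, q=5
  k=3: a=2, p=31, q=11
  k=4: a=3, p=107, q=38

107/38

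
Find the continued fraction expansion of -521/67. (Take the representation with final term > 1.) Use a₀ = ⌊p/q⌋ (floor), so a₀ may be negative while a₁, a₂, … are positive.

[-8; 4, 2, 7]

-521 = -8×67 + 15
67 = 4×15 + 7
15 = 2×7 + 1
7 = 7×1 + 0  (stop)
So -521/67 = [-8; 4, 2, 7].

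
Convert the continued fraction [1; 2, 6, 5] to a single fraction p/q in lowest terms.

Using pₖ = aₖpₖ₋₁ + pₖ₋₂ and qₖ = aₖqₖ₋₁ + qₖ₋₂:
  k=0: a=1, p=1, q=1
  k=1: a=2, p=3, q=2
  k=2: a=6, p=19, q=13
  k=3: a=5, p=98, q=67

98/67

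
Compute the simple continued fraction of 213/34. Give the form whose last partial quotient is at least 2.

213 = 6*34 + 9
34 = 3*9 + 7
9 = 1*7 + 2
7 = 3*2 + 1
2 = 2*1 + 0  (stop)
So 213/34 = [6; 3, 1, 3, 2].

[6; 3, 1, 3, 2]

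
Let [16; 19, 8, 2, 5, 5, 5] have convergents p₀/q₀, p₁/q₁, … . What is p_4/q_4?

28541/1778

Using pₖ = aₖpₖ₋₁ + pₖ₋₂, qₖ = aₖqₖ₋₁ + qₖ₋₂ (with p₋₁=1, p₋₂=0, q₋₁=0, q₋₂=1):
  k=0: a=16, p=16, q=1
  k=1: a=19, p=305, q=19
  k=2: a=8, p=2456, q=153
  k=3: a=2, p=5217, q=325
  k=4: a=5, p=28541, q=1778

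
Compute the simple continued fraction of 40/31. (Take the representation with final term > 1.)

[1; 3, 2, 4]

40 = 1×31 + 9
31 = 3×9 + 4
9 = 2×4 + 1
4 = 4×1 + 0  (stop)
So 40/31 = [1; 3, 2, 4].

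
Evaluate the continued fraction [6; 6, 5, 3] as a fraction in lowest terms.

Using pₖ = aₖpₖ₋₁ + pₖ₋₂ and qₖ = aₖqₖ₋₁ + qₖ₋₂:
  k=0: a=6, p=6, q=1
  k=1: a=6, p=37, q=6
  k=2: a=5, p=191, q=31
  k=3: a=3, p=610, q=99

610/99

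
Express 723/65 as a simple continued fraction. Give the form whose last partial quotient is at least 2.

723 = 11×65 + 8
65 = 8×8 + 1
8 = 8×1 + 0  (stop)
So 723/65 = [11; 8, 8].

[11; 8, 8]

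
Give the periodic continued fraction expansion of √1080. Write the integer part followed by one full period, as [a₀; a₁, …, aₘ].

[32; 1, 6, 3, 6, 1, 64]

a₀ = ⌊√1080⌋ = 32.
With m₀=0, d₀=1 and mₖ₊₁ = dₖaₖ − mₖ, dₖ₊₁ = (n − mₖ₊₁²)/dₖ, aₖ₊₁ = ⌊(a₀+mₖ₊₁)/dₖ₊₁⌋:
  k=1: m=32, d=56, a=1
  k=2: m=24, d=9, a=6
  k=3: m=30, d=20, a=3
  k=4: m=30, d=9, a=6
  k=5: m=24, d=56, a=1
  k=6: m=32, d=1, a=64
d=1 and a=2a₀=64 at k=6, so the next step gives (m, d) = (32, 56) again — its k=1 value — and the period has length 6.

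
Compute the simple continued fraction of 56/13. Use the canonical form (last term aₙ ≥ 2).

[4; 3, 4]

56 = 4*13 + 4
13 = 3*4 + 1
4 = 4*1 + 0  (stop)
So 56/13 = [4; 3, 4].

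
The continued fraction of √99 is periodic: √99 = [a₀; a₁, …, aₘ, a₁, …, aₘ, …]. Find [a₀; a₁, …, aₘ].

[9; 1, 18]

a₀ = ⌊√99⌋ = 9.
With m₀=0, d₀=1 and mₖ₊₁ = dₖaₖ − mₖ, dₖ₊₁ = (n − mₖ₊₁²)/dₖ, aₖ₊₁ = ⌊(a₀+mₖ₊₁)/dₖ₊₁⌋:
  k=1: m=9, d=18, a=1
  k=2: m=9, d=1, a=18
d=1 and a=2a₀=18 at k=2, so the next step gives (m, d) = (9, 18) again — its k=1 value — and the period has length 2.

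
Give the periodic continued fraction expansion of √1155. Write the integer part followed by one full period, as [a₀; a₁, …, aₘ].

[33; 1, 66]

a₀ = ⌊√1155⌋ = 33.
With m₀=0, d₀=1 and mₖ₊₁ = dₖaₖ − mₖ, dₖ₊₁ = (n − mₖ₊₁²)/dₖ, aₖ₊₁ = ⌊(a₀+mₖ₊₁)/dₖ₊₁⌋:
  k=1: m=33, d=66, a=1
  k=2: m=33, d=1, a=66
d=1 and a=2a₀=66 at k=2, so the next step gives (m, d) = (33, 66) again — its k=1 value — and the period has length 2.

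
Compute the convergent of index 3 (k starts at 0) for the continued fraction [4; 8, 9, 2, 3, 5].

Using pₖ = aₖpₖ₋₁ + pₖ₋₂, qₖ = aₖqₖ₋₁ + qₖ₋₂ (with p₋₁=1, p₋₂=0, q₋₁=0, q₋₂=1):
  k=0: a=4, p=4, q=1
  k=1: a=8, p=33, q=8
  k=2: a=9, p=301, q=73
  k=3: a=2, p=635, q=154

635/154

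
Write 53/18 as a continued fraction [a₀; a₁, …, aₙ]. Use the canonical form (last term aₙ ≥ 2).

53 = 2·18 + 17
18 = 1·17 + 1
17 = 17·1 + 0  (stop)
So 53/18 = [2; 1, 17].

[2; 1, 17]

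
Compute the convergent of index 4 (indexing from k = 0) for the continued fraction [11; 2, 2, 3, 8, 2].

Using pₖ = aₖpₖ₋₁ + pₖ₋₂, qₖ = aₖqₖ₋₁ + qₖ₋₂ (with p₋₁=1, p₋₂=0, q₋₁=0, q₋₂=1):
  k=0: a=11, p=11, q=1
  k=1: a=2, p=23, q=2
  k=2: a=2, p=57, q=5
  k=3: a=3, p=194, q=17
  k=4: a=8, p=1609, q=141

1609/141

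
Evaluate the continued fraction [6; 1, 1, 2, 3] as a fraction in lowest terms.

Using pₖ = aₖpₖ₋₁ + pₖ₋₂ and qₖ = aₖqₖ₋₁ + qₖ₋₂:
  k=0: a=6, p=6, q=1
  k=1: a=1, p=7, q=1
  k=2: a=1, p=13, q=2
  k=3: a=2, p=33, q=5
  k=4: a=3, p=112, q=17

112/17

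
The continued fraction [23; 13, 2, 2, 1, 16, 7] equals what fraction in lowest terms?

255919/11091

Using pₖ = aₖpₖ₋₁ + pₖ₋₂ and qₖ = aₖqₖ₋₁ + qₖ₋₂:
  k=0: a=23, p=23, q=1
  k=1: a=13, p=300, q=13
  k=2: a=2, p=623, q=27
  k=3: a=2, p=1546, q=67
  k=4: a=1, p=2169, q=94
  k=5: a=16, p=36250, q=1571
  k=6: a=7, p=255919, q=11091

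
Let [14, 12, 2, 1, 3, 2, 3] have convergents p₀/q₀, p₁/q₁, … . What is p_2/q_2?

352/25

Using pₖ = aₖpₖ₋₁ + pₖ₋₂, qₖ = aₖqₖ₋₁ + qₖ₋₂ (with p₋₁=1, p₋₂=0, q₋₁=0, q₋₂=1):
  k=0: a=14, p=14, q=1
  k=1: a=12, p=169, q=12
  k=2: a=2, p=352, q=25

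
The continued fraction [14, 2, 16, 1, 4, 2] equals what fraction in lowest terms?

Fold from the inside: start with 2/1.
  4 + 1/2 = 9/2
  1 + 2/9 = 11/9
  16 + 9/11 = 185/11
  2 + 11/185 = 381/185
  14 + 185/381 = 5519/381

5519/381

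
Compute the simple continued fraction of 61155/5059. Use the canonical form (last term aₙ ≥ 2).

[12; 11, 3, 6, 1, 3, 5]

61155 = 12×5059 + 447
5059 = 11×447 + 142
447 = 3×142 + 21
142 = 6×21 + 16
21 = 1×16 + 5
16 = 3×5 + 1
5 = 5×1 + 0  (stop)
So 61155/5059 = [12; 11, 3, 6, 1, 3, 5].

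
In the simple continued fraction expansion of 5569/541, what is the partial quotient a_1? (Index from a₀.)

3

5569 = 10·541 + 159   →  a_0 = 10
541 = 3·159 + 64   →  a_1 = 3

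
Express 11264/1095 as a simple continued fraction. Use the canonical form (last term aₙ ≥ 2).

[10; 3, 2, 19, 8]

11264 = 10*1095 + 314
1095 = 3*314 + 153
314 = 2*153 + 8
153 = 19*8 + 1
8 = 8*1 + 0  (stop)
So 11264/1095 = [10; 3, 2, 19, 8].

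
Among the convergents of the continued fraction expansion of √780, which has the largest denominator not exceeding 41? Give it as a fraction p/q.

391/14

√780 = [27; 1, 12, 1, 54, …] (period length 4).
Convergents:
  p_0/q_0 = 27/1
  p_1/q_1 = 28/1
  p_2/q_2 = 363/13
  p_3/q_3 = 391/14
  p_4/q_4 = 21477/769
q_3 = 14 ≤ 41 < 769 = q_4, so the answer is 391/14.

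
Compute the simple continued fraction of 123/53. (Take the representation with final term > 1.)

[2; 3, 8, 2]

123 = 2·53 + 17
53 = 3·17 + 2
17 = 8·2 + 1
2 = 2·1 + 0  (stop)
So 123/53 = [2; 3, 8, 2].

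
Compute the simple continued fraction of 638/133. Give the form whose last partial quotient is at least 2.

638 = 4*133 + 106
133 = 1*106 + 27
106 = 3*27 + 25
27 = 1*25 + 2
25 = 12*2 + 1
2 = 2*1 + 0  (stop)
So 638/133 = [4; 1, 3, 1, 12, 2].

[4; 1, 3, 1, 12, 2]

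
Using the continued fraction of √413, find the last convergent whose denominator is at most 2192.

36560/1799

√413 = [20; 3, 9, 1, 4, 1, 9, 3, 40, …] (period length 8).
Convergents:
  p_0/q_0 = 20/1
  p_1/q_1 = 61/3
  p_2/q_2 = 569/28
  p_3/q_3 = 630/31
  p_4/q_4 = 3089/152
  p_5/q_5 = 3719/183
  p_6/q_6 = 36560/1799
  p_7/q_7 = 113399/5580
q_6 = 1799 ≤ 2192 < 5580 = q_7, so the answer is 36560/1799.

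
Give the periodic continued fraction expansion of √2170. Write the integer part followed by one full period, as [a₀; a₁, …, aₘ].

[46; 1, 1, 2, 1, 1, 92]

a₀ = ⌊√2170⌋ = 46.
With m₀=0, d₀=1 and mₖ₊₁ = dₖaₖ − mₖ, dₖ₊₁ = (n − mₖ₊₁²)/dₖ, aₖ₊₁ = ⌊(a₀+mₖ₊₁)/dₖ₊₁⌋:
  k=1: m=46, d=54, a=1
  k=2: m=8, d=39, a=1
  k=3: m=31, d=31, a=2
  k=4: m=31, d=39, a=1
  k=5: m=8, d=54, a=1
  k=6: m=46, d=1, a=92
d=1 and a=2a₀=92 at k=6, so the next step gives (m, d) = (46, 54) again — its k=1 value — and the period has length 6.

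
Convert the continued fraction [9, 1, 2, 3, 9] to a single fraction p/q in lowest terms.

902/93

Fold from the inside: start with 9/1.
  3 + 1/9 = 28/9
  2 + 9/28 = 65/28
  1 + 28/65 = 93/65
  9 + 65/93 = 902/93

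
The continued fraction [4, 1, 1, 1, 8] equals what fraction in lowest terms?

Using pₖ = aₖpₖ₋₁ + pₖ₋₂ and qₖ = aₖqₖ₋₁ + qₖ₋₂:
  k=0: a=4, p=4, q=1
  k=1: a=1, p=5, q=1
  k=2: a=1, p=9, q=2
  k=3: a=1, p=14, q=3
  k=4: a=8, p=121, q=26

121/26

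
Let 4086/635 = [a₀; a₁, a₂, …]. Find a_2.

4086 = 6·635 + 276   →  a_0 = 6
635 = 2·276 + 83   →  a_1 = 2
276 = 3·83 + 27   →  a_2 = 3

3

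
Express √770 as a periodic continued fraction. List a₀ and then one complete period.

a₀ = ⌊√770⌋ = 27.
With m₀=0, d₀=1 and mₖ₊₁ = dₖaₖ − mₖ, dₖ₊₁ = (n − mₖ₊₁²)/dₖ, aₖ₊₁ = ⌊(a₀+mₖ₊₁)/dₖ₊₁⌋:
  k=1: m=27, d=41, a=1
  k=2: m=14, d=14, a=2
  k=3: m=14, d=41, a=1
  k=4: m=27, d=1, a=54
d=1 and a=2a₀=54 at k=4, so the next step gives (m, d) = (27, 41) again — its k=1 value — and the period has length 4.

[27; 1, 2, 1, 54]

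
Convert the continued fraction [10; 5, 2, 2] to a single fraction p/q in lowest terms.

275/27

Fold from the inside: start with 2/1.
  2 + 1/2 = 5/2
  5 + 2/5 = 27/5
  10 + 5/27 = 275/27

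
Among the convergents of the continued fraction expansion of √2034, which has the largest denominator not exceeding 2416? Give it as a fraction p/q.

√2034 = [45; 10, 90, …] (period length 2).
Convergents:
  p_0/q_0 = 45/1
  p_1/q_1 = 451/10
  p_2/q_2 = 40635/901
  p_3/q_3 = 406801/9020
q_2 = 901 ≤ 2416 < 9020 = q_3, so the answer is 40635/901.

40635/901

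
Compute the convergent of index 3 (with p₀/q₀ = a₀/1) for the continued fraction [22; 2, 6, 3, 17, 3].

Using pₖ = aₖpₖ₋₁ + pₖ₋₂, qₖ = aₖqₖ₋₁ + qₖ₋₂ (with p₋₁=1, p₋₂=0, q₋₁=0, q₋₂=1):
  k=0: a=22, p=22, q=1
  k=1: a=2, p=45, q=2
  k=2: a=6, p=292, q=13
  k=3: a=3, p=921, q=41

921/41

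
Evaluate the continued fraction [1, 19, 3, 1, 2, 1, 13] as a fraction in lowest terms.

4175/3969

Fold from the inside: start with 13/1.
  1 + 1/13 = 14/13
  2 + 13/14 = 41/14
  1 + 14/41 = 55/41
  3 + 41/55 = 206/55
  19 + 55/206 = 3969/206
  1 + 206/3969 = 4175/3969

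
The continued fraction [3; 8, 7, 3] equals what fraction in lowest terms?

Using pₖ = aₖpₖ₋₁ + pₖ₋₂ and qₖ = aₖqₖ₋₁ + qₖ₋₂:
  k=0: a=3, p=3, q=1
  k=1: a=8, p=25, q=8
  k=2: a=7, p=178, q=57
  k=3: a=3, p=559, q=179

559/179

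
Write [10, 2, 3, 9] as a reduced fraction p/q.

Using pₖ = aₖpₖ₋₁ + pₖ₋₂ and qₖ = aₖqₖ₋₁ + qₖ₋₂:
  k=0: a=10, p=10, q=1
  k=1: a=2, p=21, q=2
  k=2: a=3, p=73, q=7
  k=3: a=9, p=678, q=65

678/65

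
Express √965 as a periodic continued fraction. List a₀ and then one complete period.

[31; 15, 1, 1, 15, 62]

a₀ = ⌊√965⌋ = 31.
With m₀=0, d₀=1 and mₖ₊₁ = dₖaₖ − mₖ, dₖ₊₁ = (n − mₖ₊₁²)/dₖ, aₖ₊₁ = ⌊(a₀+mₖ₊₁)/dₖ₊₁⌋:
  k=1: m=31, d=4, a=15
  k=2: m=29, d=31, a=1
  k=3: m=2, d=31, a=1
  k=4: m=29, d=4, a=15
  k=5: m=31, d=1, a=62
d=1 and a=2a₀=62 at k=5, so the next step gives (m, d) = (31, 4) again — its k=1 value — and the period has length 5.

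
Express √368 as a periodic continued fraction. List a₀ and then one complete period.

a₀ = ⌊√368⌋ = 19.
With m₀=0, d₀=1 and mₖ₊₁ = dₖaₖ − mₖ, dₖ₊₁ = (n − mₖ₊₁²)/dₖ, aₖ₊₁ = ⌊(a₀+mₖ₊₁)/dₖ₊₁⌋:
  k=1: m=19, d=7, a=5
  k=2: m=16, d=16, a=2
  k=3: m=16, d=7, a=5
  k=4: m=19, d=1, a=38
d=1 and a=2a₀=38 at k=4, so the next step gives (m, d) = (19, 7) again — its k=1 value — and the period has length 4.

[19; 5, 2, 5, 38]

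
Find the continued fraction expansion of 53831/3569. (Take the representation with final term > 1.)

53831 = 15·3569 + 296
3569 = 12·296 + 17
296 = 17·17 + 7
17 = 2·7 + 3
7 = 2·3 + 1
3 = 3·1 + 0  (stop)
So 53831/3569 = [15; 12, 17, 2, 2, 3].

[15; 12, 17, 2, 2, 3]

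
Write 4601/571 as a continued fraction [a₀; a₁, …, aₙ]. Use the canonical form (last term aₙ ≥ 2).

4601 = 8×571 + 33
571 = 17×33 + 10
33 = 3×10 + 3
10 = 3×3 + 1
3 = 3×1 + 0  (stop)
So 4601/571 = [8; 17, 3, 3, 3].

[8; 17, 3, 3, 3]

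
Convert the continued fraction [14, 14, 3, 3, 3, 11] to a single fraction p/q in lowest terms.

75063/5335

Fold from the inside: start with 11/1.
  3 + 1/11 = 34/11
  3 + 11/34 = 113/34
  3 + 34/113 = 373/113
  14 + 113/373 = 5335/373
  14 + 373/5335 = 75063/5335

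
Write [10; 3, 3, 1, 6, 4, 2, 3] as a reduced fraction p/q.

Fold from the inside: start with 3/1.
  2 + 1/3 = 7/3
  4 + 3/7 = 31/7
  6 + 7/31 = 193/31
  1 + 31/193 = 224/193
  3 + 193/224 = 865/224
  3 + 224/865 = 2819/865
  10 + 865/2819 = 29055/2819

29055/2819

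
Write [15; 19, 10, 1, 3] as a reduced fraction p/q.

Fold from the inside: start with 3/1.
  1 + 1/3 = 4/3
  10 + 3/4 = 43/4
  19 + 4/43 = 821/43
  15 + 43/821 = 12358/821

12358/821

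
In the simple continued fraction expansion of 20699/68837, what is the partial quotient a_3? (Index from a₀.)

20699 = 0·68837 + 20699   →  a_0 = 0
68837 = 3·20699 + 6740   →  a_1 = 3
20699 = 3·6740 + 479   →  a_2 = 3
6740 = 14·479 + 34   →  a_3 = 14

14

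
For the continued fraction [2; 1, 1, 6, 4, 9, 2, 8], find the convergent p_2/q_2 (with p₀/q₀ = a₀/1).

5/2

Using pₖ = aₖpₖ₋₁ + pₖ₋₂, qₖ = aₖqₖ₋₁ + qₖ₋₂ (with p₋₁=1, p₋₂=0, q₋₁=0, q₋₂=1):
  k=0: a=2, p=2, q=1
  k=1: a=1, p=3, q=1
  k=2: a=1, p=5, q=2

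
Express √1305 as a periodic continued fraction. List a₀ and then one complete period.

a₀ = ⌊√1305⌋ = 36.
With m₀=0, d₀=1 and mₖ₊₁ = dₖaₖ − mₖ, dₖ₊₁ = (n − mₖ₊₁²)/dₖ, aₖ₊₁ = ⌊(a₀+mₖ₊₁)/dₖ₊₁⌋:
  k=1: m=36, d=9, a=8
  k=2: m=36, d=1, a=72
d=1 and a=2a₀=72 at k=2, so the next step gives (m, d) = (36, 9) again — its k=1 value — and the period has length 2.

[36; 8, 72]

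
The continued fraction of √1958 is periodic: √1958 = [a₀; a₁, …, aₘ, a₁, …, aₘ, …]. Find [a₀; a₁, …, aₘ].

[44; 4, 88]

a₀ = ⌊√1958⌋ = 44.
With m₀=0, d₀=1 and mₖ₊₁ = dₖaₖ − mₖ, dₖ₊₁ = (n − mₖ₊₁²)/dₖ, aₖ₊₁ = ⌊(a₀+mₖ₊₁)/dₖ₊₁⌋:
  k=1: m=44, d=22, a=4
  k=2: m=44, d=1, a=88
d=1 and a=2a₀=88 at k=2, so the next step gives (m, d) = (44, 22) again — its k=1 value — and the period has length 2.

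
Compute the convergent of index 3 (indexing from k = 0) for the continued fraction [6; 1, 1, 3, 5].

Using pₖ = aₖpₖ₋₁ + pₖ₋₂, qₖ = aₖqₖ₋₁ + qₖ₋₂ (with p₋₁=1, p₋₂=0, q₋₁=0, q₋₂=1):
  k=0: a=6, p=6, q=1
  k=1: a=1, p=7, q=1
  k=2: a=1, p=13, q=2
  k=3: a=3, p=46, q=7

46/7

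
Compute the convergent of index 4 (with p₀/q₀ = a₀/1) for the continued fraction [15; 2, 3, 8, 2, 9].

Using pₖ = aₖpₖ₋₁ + pₖ₋₂, qₖ = aₖqₖ₋₁ + qₖ₋₂ (with p₋₁=1, p₋₂=0, q₋₁=0, q₋₂=1):
  k=0: a=15, p=15, q=1
  k=1: a=2, p=31, q=2
  k=2: a=3, p=108, q=7
  k=3: a=8, p=895, q=58
  k=4: a=2, p=1898, q=123

1898/123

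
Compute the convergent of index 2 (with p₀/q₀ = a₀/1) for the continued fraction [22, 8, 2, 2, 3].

Using pₖ = aₖpₖ₋₁ + pₖ₋₂, qₖ = aₖqₖ₋₁ + qₖ₋₂ (with p₋₁=1, p₋₂=0, q₋₁=0, q₋₂=1):
  k=0: a=22, p=22, q=1
  k=1: a=8, p=177, q=8
  k=2: a=2, p=376, q=17

376/17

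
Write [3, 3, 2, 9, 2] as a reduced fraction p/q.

Using pₖ = aₖpₖ₋₁ + pₖ₋₂ and qₖ = aₖqₖ₋₁ + qₖ₋₂:
  k=0: a=3, p=3, q=1
  k=1: a=3, p=10, q=3
  k=2: a=2, p=23, q=7
  k=3: a=9, p=217, q=66
  k=4: a=2, p=457, q=139

457/139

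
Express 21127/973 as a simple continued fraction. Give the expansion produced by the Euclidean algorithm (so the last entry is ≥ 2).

[21; 1, 2, 2, 19, 2, 3]

21127 = 21*973 + 694
973 = 1*694 + 279
694 = 2*279 + 136
279 = 2*136 + 7
136 = 19*7 + 3
7 = 2*3 + 1
3 = 3*1 + 0  (stop)
So 21127/973 = [21; 1, 2, 2, 19, 2, 3].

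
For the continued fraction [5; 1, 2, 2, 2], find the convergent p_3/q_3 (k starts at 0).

40/7

Using pₖ = aₖpₖ₋₁ + pₖ₋₂, qₖ = aₖqₖ₋₁ + qₖ₋₂ (with p₋₁=1, p₋₂=0, q₋₁=0, q₋₂=1):
  k=0: a=5, p=5, q=1
  k=1: a=1, p=6, q=1
  k=2: a=2, p=17, q=3
  k=3: a=2, p=40, q=7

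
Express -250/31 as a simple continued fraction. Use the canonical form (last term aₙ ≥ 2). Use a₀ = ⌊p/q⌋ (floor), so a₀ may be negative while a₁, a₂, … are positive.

[-9; 1, 14, 2]

-250 = -9×31 + 29
31 = 1×29 + 2
29 = 14×2 + 1
2 = 2×1 + 0  (stop)
So -250/31 = [-9; 1, 14, 2].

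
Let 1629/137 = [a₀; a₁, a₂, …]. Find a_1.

1

1629 = 11·137 + 122   →  a_0 = 11
137 = 1·122 + 15   →  a_1 = 1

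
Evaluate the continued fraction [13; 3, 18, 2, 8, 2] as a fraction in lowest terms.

Using pₖ = aₖpₖ₋₁ + pₖ₋₂ and qₖ = aₖqₖ₋₁ + qₖ₋₂:
  k=0: a=13, p=13, q=1
  k=1: a=3, p=40, q=3
  k=2: a=18, p=733, q=55
  k=3: a=2, p=1506, q=113
  k=4: a=8, p=12781, q=959
  k=5: a=2, p=27068, q=2031

27068/2031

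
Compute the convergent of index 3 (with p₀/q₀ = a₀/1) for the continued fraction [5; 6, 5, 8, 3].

Using pₖ = aₖpₖ₋₁ + pₖ₋₂, qₖ = aₖqₖ₋₁ + qₖ₋₂ (with p₋₁=1, p₋₂=0, q₋₁=0, q₋₂=1):
  k=0: a=5, p=5, q=1
  k=1: a=6, p=31, q=6
  k=2: a=5, p=160, q=31
  k=3: a=8, p=1311, q=254

1311/254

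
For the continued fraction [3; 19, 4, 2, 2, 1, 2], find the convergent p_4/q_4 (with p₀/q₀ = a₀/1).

Using pₖ = aₖpₖ₋₁ + pₖ₋₂, qₖ = aₖqₖ₋₁ + qₖ₋₂ (with p₋₁=1, p₋₂=0, q₋₁=0, q₋₂=1):
  k=0: a=3, p=3, q=1
  k=1: a=19, p=58, q=19
  k=2: a=4, p=235, q=77
  k=3: a=2, p=528, q=173
  k=4: a=2, p=1291, q=423

1291/423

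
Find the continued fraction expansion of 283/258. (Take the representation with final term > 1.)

[1; 10, 3, 8]

283 = 1*258 + 25
258 = 10*25 + 8
25 = 3*8 + 1
8 = 8*1 + 0  (stop)
So 283/258 = [1; 10, 3, 8].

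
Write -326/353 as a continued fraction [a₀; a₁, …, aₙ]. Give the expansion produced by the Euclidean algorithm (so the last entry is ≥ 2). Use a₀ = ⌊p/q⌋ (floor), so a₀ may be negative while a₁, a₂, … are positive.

-326 = -1×353 + 27
353 = 13×27 + 2
27 = 13×2 + 1
2 = 2×1 + 0  (stop)
So -326/353 = [-1; 13, 13, 2].

[-1; 13, 13, 2]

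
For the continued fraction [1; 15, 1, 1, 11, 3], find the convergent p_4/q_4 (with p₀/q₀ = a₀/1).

Using pₖ = aₖpₖ₋₁ + pₖ₋₂, qₖ = aₖqₖ₋₁ + qₖ₋₂ (with p₋₁=1, p₋₂=0, q₋₁=0, q₋₂=1):
  k=0: a=1, p=1, q=1
  k=1: a=15, p=16, q=15
  k=2: a=1, p=17, q=16
  k=3: a=1, p=33, q=31
  k=4: a=11, p=380, q=357

380/357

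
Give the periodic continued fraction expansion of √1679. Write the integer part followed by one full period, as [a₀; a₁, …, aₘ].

a₀ = ⌊√1679⌋ = 40.
With m₀=0, d₀=1 and mₖ₊₁ = dₖaₖ − mₖ, dₖ₊₁ = (n − mₖ₊₁²)/dₖ, aₖ₊₁ = ⌊(a₀+mₖ₊₁)/dₖ₊₁⌋:
  k=1: m=40, d=79, a=1
  k=2: m=39, d=2, a=39
  k=3: m=39, d=79, a=1
  k=4: m=40, d=1, a=80
d=1 and a=2a₀=80 at k=4, so the next step gives (m, d) = (40, 79) again — its k=1 value — and the period has length 4.

[40; 1, 39, 1, 80]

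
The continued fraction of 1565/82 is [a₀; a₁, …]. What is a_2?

1

1565 = 19·82 + 7   →  a_0 = 19
82 = 11·7 + 5   →  a_1 = 11
7 = 1·5 + 2   →  a_2 = 1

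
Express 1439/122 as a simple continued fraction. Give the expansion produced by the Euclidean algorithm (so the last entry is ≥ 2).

[11; 1, 3, 1, 7, 3]

1439 = 11·122 + 97
122 = 1·97 + 25
97 = 3·25 + 22
25 = 1·22 + 3
22 = 7·3 + 1
3 = 3·1 + 0  (stop)
So 1439/122 = [11; 1, 3, 1, 7, 3].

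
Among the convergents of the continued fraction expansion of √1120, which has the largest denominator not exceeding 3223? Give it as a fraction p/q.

√1120 = [33; 2, 6, 1, 15, 1, 6, 2, 66, …] (period length 8).
Convergents:
  p_0/q_0 = 33/1
  p_1/q_1 = 67/2
  p_2/q_2 = 435/13
  p_3/q_3 = 502/15
  p_4/q_4 = 7965/238
  p_5/q_5 = 8467/253
  p_6/q_6 = 58767/1756
  p_7/q_7 = 126001/3765
q_6 = 1756 ≤ 3223 < 3765 = q_7, so the answer is 58767/1756.

58767/1756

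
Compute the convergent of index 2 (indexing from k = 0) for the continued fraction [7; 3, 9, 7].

Using pₖ = aₖpₖ₋₁ + pₖ₋₂, qₖ = aₖqₖ₋₁ + qₖ₋₂ (with p₋₁=1, p₋₂=0, q₋₁=0, q₋₂=1):
  k=0: a=7, p=7, q=1
  k=1: a=3, p=22, q=3
  k=2: a=9, p=205, q=28

205/28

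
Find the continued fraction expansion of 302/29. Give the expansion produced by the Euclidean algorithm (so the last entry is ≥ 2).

302 = 10×29 + 12
29 = 2×12 + 5
12 = 2×5 + 2
5 = 2×2 + 1
2 = 2×1 + 0  (stop)
So 302/29 = [10; 2, 2, 2, 2].

[10; 2, 2, 2, 2]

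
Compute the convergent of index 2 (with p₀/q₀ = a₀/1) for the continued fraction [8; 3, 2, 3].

58/7

Using pₖ = aₖpₖ₋₁ + pₖ₋₂, qₖ = aₖqₖ₋₁ + qₖ₋₂ (with p₋₁=1, p₋₂=0, q₋₁=0, q₋₂=1):
  k=0: a=8, p=8, q=1
  k=1: a=3, p=25, q=3
  k=2: a=2, p=58, q=7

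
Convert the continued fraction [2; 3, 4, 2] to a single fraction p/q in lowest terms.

Using pₖ = aₖpₖ₋₁ + pₖ₋₂ and qₖ = aₖqₖ₋₁ + qₖ₋₂:
  k=0: a=2, p=2, q=1
  k=1: a=3, p=7, q=3
  k=2: a=4, p=30, q=13
  k=3: a=2, p=67, q=29

67/29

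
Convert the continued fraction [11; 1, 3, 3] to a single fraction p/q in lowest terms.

153/13

Using pₖ = aₖpₖ₋₁ + pₖ₋₂ and qₖ = aₖqₖ₋₁ + qₖ₋₂:
  k=0: a=11, p=11, q=1
  k=1: a=1, p=12, q=1
  k=2: a=3, p=47, q=4
  k=3: a=3, p=153, q=13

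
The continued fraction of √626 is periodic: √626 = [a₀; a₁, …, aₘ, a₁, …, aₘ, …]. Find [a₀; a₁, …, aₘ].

a₀ = ⌊√626⌋ = 25.

[25; 50]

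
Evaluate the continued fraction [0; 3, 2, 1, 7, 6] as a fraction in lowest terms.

Fold from the inside: start with 6/1.
  7 + 1/6 = 43/6
  1 + 6/43 = 49/43
  2 + 43/49 = 141/49
  3 + 49/141 = 472/141
  0 + 141/472 = 141/472

141/472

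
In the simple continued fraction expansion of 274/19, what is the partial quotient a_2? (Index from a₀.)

274 = 14·19 + 8   →  a_0 = 14
19 = 2·8 + 3   →  a_1 = 2
8 = 2·3 + 2   →  a_2 = 2

2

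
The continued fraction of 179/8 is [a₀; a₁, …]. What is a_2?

1

179 = 22·8 + 3   →  a_0 = 22
8 = 2·3 + 2   →  a_1 = 2
3 = 1·2 + 1   →  a_2 = 1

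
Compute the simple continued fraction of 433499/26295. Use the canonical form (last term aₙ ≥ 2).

[16; 2, 17, 2, 1, 18, 4, 3]

433499 = 16*26295 + 12779
26295 = 2*12779 + 737
12779 = 17*737 + 250
737 = 2*250 + 237
250 = 1*237 + 13
237 = 18*13 + 3
13 = 4*3 + 1
3 = 3*1 + 0  (stop)
So 433499/26295 = [16; 2, 17, 2, 1, 18, 4, 3].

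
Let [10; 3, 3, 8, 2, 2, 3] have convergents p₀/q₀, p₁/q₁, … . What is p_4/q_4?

Using pₖ = aₖpₖ₋₁ + pₖ₋₂, qₖ = aₖqₖ₋₁ + qₖ₋₂ (with p₋₁=1, p₋₂=0, q₋₁=0, q₋₂=1):
  k=0: a=10, p=10, q=1
  k=1: a=3, p=31, q=3
  k=2: a=3, p=103, q=10
  k=3: a=8, p=855, q=83
  k=4: a=2, p=1813, q=176

1813/176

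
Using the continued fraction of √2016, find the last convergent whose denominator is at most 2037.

40365/899

√2016 = [44; 1, 8, 1, 88, …] (period length 4).
Convergents:
  p_0/q_0 = 44/1
  p_1/q_1 = 45/1
  p_2/q_2 = 404/9
  p_3/q_3 = 449/10
  p_4/q_4 = 39916/889
  p_5/q_5 = 40365/899
  p_6/q_6 = 362836/8081
q_5 = 899 ≤ 2037 < 8081 = q_6, so the answer is 40365/899.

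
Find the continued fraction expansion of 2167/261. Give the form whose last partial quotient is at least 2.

[8; 3, 3, 3, 2, 3]

2167 = 8*261 + 79
261 = 3*79 + 24
79 = 3*24 + 7
24 = 3*7 + 3
7 = 2*3 + 1
3 = 3*1 + 0  (stop)
So 2167/261 = [8; 3, 3, 3, 2, 3].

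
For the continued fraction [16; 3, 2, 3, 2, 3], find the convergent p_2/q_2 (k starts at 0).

114/7

Using pₖ = aₖpₖ₋₁ + pₖ₋₂, qₖ = aₖqₖ₋₁ + qₖ₋₂ (with p₋₁=1, p₋₂=0, q₋₁=0, q₋₂=1):
  k=0: a=16, p=16, q=1
  k=1: a=3, p=49, q=3
  k=2: a=2, p=114, q=7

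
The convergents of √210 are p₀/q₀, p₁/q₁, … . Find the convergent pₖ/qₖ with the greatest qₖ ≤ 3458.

47894/3305

√210 = [14; 2, 28, …] (period length 2).
Convergents:
  p_0/q_0 = 14/1
  p_1/q_1 = 29/2
  p_2/q_2 = 826/57
  p_3/q_3 = 1681/116
  p_4/q_4 = 47894/3305
  p_5/q_5 = 97469/6726
q_4 = 3305 ≤ 3458 < 6726 = q_5, so the answer is 47894/3305.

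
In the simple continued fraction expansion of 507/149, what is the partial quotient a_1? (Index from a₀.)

2

507 = 3·149 + 60   →  a_0 = 3
149 = 2·60 + 29   →  a_1 = 2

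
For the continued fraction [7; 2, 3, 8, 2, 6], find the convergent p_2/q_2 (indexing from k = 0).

Using pₖ = aₖpₖ₋₁ + pₖ₋₂, qₖ = aₖqₖ₋₁ + qₖ₋₂ (with p₋₁=1, p₋₂=0, q₋₁=0, q₋₂=1):
  k=0: a=7, p=7, q=1
  k=1: a=2, p=15, q=2
  k=2: a=3, p=52, q=7

52/7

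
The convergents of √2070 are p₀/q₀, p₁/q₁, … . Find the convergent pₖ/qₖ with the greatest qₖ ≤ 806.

16561/364

√2070 = [45; 2, 90, …] (period length 2).
Convergents:
  p_0/q_0 = 45/1
  p_1/q_1 = 91/2
  p_2/q_2 = 8235/181
  p_3/q_3 = 16561/364
  p_4/q_4 = 1498725/32941
q_3 = 364 ≤ 806 < 32941 = q_4, so the answer is 16561/364.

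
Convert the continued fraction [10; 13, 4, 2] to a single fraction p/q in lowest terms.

Using pₖ = aₖpₖ₋₁ + pₖ₋₂ and qₖ = aₖqₖ₋₁ + qₖ₋₂:
  k=0: a=10, p=10, q=1
  k=1: a=13, p=131, q=13
  k=2: a=4, p=534, q=53
  k=3: a=2, p=1199, q=119

1199/119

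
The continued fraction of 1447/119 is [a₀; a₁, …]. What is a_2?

3

1447 = 12·119 + 19   →  a_0 = 12
119 = 6·19 + 5   →  a_1 = 6
19 = 3·5 + 4   →  a_2 = 3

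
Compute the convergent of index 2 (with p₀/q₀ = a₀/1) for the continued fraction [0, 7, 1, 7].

Using pₖ = aₖpₖ₋₁ + pₖ₋₂, qₖ = aₖqₖ₋₁ + qₖ₋₂ (with p₋₁=1, p₋₂=0, q₋₁=0, q₋₂=1):
  k=0: a=0, p=0, q=1
  k=1: a=7, p=1, q=7
  k=2: a=1, p=1, q=8

1/8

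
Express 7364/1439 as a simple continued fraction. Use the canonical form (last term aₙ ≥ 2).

[5; 8, 1, 1, 16, 2, 2]

7364 = 5×1439 + 169
1439 = 8×169 + 87
169 = 1×87 + 82
87 = 1×82 + 5
82 = 16×5 + 2
5 = 2×2 + 1
2 = 2×1 + 0  (stop)
So 7364/1439 = [5; 8, 1, 1, 16, 2, 2].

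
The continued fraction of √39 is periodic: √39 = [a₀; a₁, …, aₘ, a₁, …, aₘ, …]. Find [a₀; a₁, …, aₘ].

[6; 4, 12]

a₀ = ⌊√39⌋ = 6.
With m₀=0, d₀=1 and mₖ₊₁ = dₖaₖ − mₖ, dₖ₊₁ = (n − mₖ₊₁²)/dₖ, aₖ₊₁ = ⌊(a₀+mₖ₊₁)/dₖ₊₁⌋:
  k=1: m=6, d=3, a=4
  k=2: m=6, d=1, a=12
d=1 and a=2a₀=12 at k=2, so the next step gives (m, d) = (6, 3) again — its k=1 value — and the period has length 2.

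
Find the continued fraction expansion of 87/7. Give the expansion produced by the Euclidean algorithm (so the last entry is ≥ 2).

87 = 12·7 + 3
7 = 2·3 + 1
3 = 3·1 + 0  (stop)
So 87/7 = [12; 2, 3].

[12; 2, 3]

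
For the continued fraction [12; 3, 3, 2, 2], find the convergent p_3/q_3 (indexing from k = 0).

283/23

Using pₖ = aₖpₖ₋₁ + pₖ₋₂, qₖ = aₖqₖ₋₁ + qₖ₋₂ (with p₋₁=1, p₋₂=0, q₋₁=0, q₋₂=1):
  k=0: a=12, p=12, q=1
  k=1: a=3, p=37, q=3
  k=2: a=3, p=123, q=10
  k=3: a=2, p=283, q=23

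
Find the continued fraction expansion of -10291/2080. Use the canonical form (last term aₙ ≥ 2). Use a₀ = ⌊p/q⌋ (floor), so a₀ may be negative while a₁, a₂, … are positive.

[-5; 19, 12, 9]

-10291 = -5×2080 + 109
2080 = 19×109 + 9
109 = 12×9 + 1
9 = 9×1 + 0  (stop)
So -10291/2080 = [-5; 19, 12, 9].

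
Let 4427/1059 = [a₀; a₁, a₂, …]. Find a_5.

4427 = 4·1059 + 191   →  a_0 = 4
1059 = 5·191 + 104   →  a_1 = 5
191 = 1·104 + 87   →  a_2 = 1
104 = 1·87 + 17   →  a_3 = 1
87 = 5·17 + 2   →  a_4 = 5
17 = 8·2 + 1   →  a_5 = 8

8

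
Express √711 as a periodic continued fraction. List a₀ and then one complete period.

[26; 1, 1, 1, 52]

a₀ = ⌊√711⌋ = 26.
With m₀=0, d₀=1 and mₖ₊₁ = dₖaₖ − mₖ, dₖ₊₁ = (n − mₖ₊₁²)/dₖ, aₖ₊₁ = ⌊(a₀+mₖ₊₁)/dₖ₊₁⌋:
  k=1: m=26, d=35, a=1
  k=2: m=9, d=18, a=1
  k=3: m=9, d=35, a=1
  k=4: m=26, d=1, a=52
d=1 and a=2a₀=52 at k=4, so the next step gives (m, d) = (26, 35) again — its k=1 value — and the period has length 4.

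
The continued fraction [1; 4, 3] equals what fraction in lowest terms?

Fold from the inside: start with 3/1.
  4 + 1/3 = 13/3
  1 + 3/13 = 16/13

16/13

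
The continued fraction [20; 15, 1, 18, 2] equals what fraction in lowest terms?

12479/622

Fold from the inside: start with 2/1.
  18 + 1/2 = 37/2
  1 + 2/37 = 39/37
  15 + 37/39 = 622/39
  20 + 39/622 = 12479/622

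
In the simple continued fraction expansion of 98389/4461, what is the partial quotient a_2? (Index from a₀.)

16

98389 = 22·4461 + 247   →  a_0 = 22
4461 = 18·247 + 15   →  a_1 = 18
247 = 16·15 + 7   →  a_2 = 16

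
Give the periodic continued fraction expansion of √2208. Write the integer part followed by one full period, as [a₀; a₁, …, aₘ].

[46; 1, 92]

a₀ = ⌊√2208⌋ = 46.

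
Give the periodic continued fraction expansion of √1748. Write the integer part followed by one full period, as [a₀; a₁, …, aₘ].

[41; 1, 4, 4, 4, 1, 82]

a₀ = ⌊√1748⌋ = 41.
With m₀=0, d₀=1 and mₖ₊₁ = dₖaₖ − mₖ, dₖ₊₁ = (n − mₖ₊₁²)/dₖ, aₖ₊₁ = ⌊(a₀+mₖ₊₁)/dₖ₊₁⌋:
  k=1: m=41, d=67, a=1
  k=2: m=26, d=16, a=4
  k=3: m=38, d=19, a=4
  k=4: m=38, d=16, a=4
  k=5: m=26, d=67, a=1
  k=6: m=41, d=1, a=82
d=1 and a=2a₀=82 at k=6, so the next step gives (m, d) = (41, 67) again — its k=1 value — and the period has length 6.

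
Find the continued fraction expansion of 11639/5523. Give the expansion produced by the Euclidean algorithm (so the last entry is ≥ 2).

[2; 9, 3, 5, 3, 5, 2]

11639 = 2·5523 + 593
5523 = 9·593 + 186
593 = 3·186 + 35
186 = 5·35 + 11
35 = 3·11 + 2
11 = 5·2 + 1
2 = 2·1 + 0  (stop)
So 11639/5523 = [2; 9, 3, 5, 3, 5, 2].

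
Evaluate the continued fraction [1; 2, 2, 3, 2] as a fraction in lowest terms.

55/39

Using pₖ = aₖpₖ₋₁ + pₖ₋₂ and qₖ = aₖqₖ₋₁ + qₖ₋₂:
  k=0: a=1, p=1, q=1
  k=1: a=2, p=3, q=2
  k=2: a=2, p=7, q=5
  k=3: a=3, p=24, q=17
  k=4: a=2, p=55, q=39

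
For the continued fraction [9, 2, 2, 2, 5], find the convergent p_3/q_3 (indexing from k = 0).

113/12

Using pₖ = aₖpₖ₋₁ + pₖ₋₂, qₖ = aₖqₖ₋₁ + qₖ₋₂ (with p₋₁=1, p₋₂=0, q₋₁=0, q₋₂=1):
  k=0: a=9, p=9, q=1
  k=1: a=2, p=19, q=2
  k=2: a=2, p=47, q=5
  k=3: a=2, p=113, q=12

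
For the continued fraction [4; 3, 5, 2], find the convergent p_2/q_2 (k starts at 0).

Using pₖ = aₖpₖ₋₁ + pₖ₋₂, qₖ = aₖqₖ₋₁ + qₖ₋₂ (with p₋₁=1, p₋₂=0, q₋₁=0, q₋₂=1):
  k=0: a=4, p=4, q=1
  k=1: a=3, p=13, q=3
  k=2: a=5, p=69, q=16

69/16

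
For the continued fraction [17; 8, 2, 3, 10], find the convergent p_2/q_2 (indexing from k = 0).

291/17

Using pₖ = aₖpₖ₋₁ + pₖ₋₂, qₖ = aₖqₖ₋₁ + qₖ₋₂ (with p₋₁=1, p₋₂=0, q₋₁=0, q₋₂=1):
  k=0: a=17, p=17, q=1
  k=1: a=8, p=137, q=8
  k=2: a=2, p=291, q=17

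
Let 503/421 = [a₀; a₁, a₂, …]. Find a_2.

7

503 = 1·421 + 82   →  a_0 = 1
421 = 5·82 + 11   →  a_1 = 5
82 = 7·11 + 5   →  a_2 = 7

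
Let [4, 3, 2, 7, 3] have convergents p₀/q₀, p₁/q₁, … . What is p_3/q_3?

Using pₖ = aₖpₖ₋₁ + pₖ₋₂, qₖ = aₖqₖ₋₁ + qₖ₋₂ (with p₋₁=1, p₋₂=0, q₋₁=0, q₋₂=1):
  k=0: a=4, p=4, q=1
  k=1: a=3, p=13, q=3
  k=2: a=2, p=30, q=7
  k=3: a=7, p=223, q=52

223/52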